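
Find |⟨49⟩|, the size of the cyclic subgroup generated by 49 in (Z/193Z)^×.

Since 49 ∈ (Z/193Z)^×, its order divides φ(193) = 193 − 1 = 192 = 2^6 · 3.
Divisors of 192: 1, 2, 3, 4, 6, 8, 12, 16, 24, 32, 48, 64, 96, 192.
Compute 49^d (mod 193) for the divisors d until we hit 1:
49^1 ≡ 49 (mod 193)
49^2 ≡ 85 (mod 193)
49^3 ≡ 112 (mod 193)
49^4 ≡ 84 (mod 193)
49^6 ≡ 192 (mod 193)
49^8 ≡ 108 (mod 193)
49^12 ≡ 1 (mod 193) ✓
Hence ord(49) = 12.

12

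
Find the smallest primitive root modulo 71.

7

φ(71) = 71 − 1 = 70 = 2 · 5 · 7.
g is a primitive root iff g^(70/q) ≢ 1 (mod 71) for each prime q ∈ {2, 5, 7}.
g = 2: 2^35 ≡ 1 — hits 1, so not a primitive root.
g = 3: 3^35 ≡ 1 — hits 1, so not a primitive root.
g = 4: 4^35 ≡ 1 — hits 1, so not a primitive root.
g = 5: 5^35 ≡ 1 — hits 1, so not a primitive root.
g = 6: 6^35 ≡ 1 — hits 1, so not a primitive root.
g = 7: 7^35 ≡ 70; 7^14 ≡ 54; 7^10 ≡ 45 — none is 1, so 7 is a primitive root.
The smallest primitive root modulo 71 is 7.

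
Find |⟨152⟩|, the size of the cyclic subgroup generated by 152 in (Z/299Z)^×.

Since 152 ∈ (Z/299Z)^×, its order divides φ(299) = φ(13·23) = (13−1)·(23−1) = 12·22 = 264 = 2^3 · 3 · 11.
Divisors of 264: 1, 2, 3, 4, 6, 8, 11, 12, 22, 24, 33, 44, 66, 88, 132, 264.
Check 152^d mod 299 for each divisor in increasing order:
152^1 ≡ 152 (mod 299)
152^2 ≡ 81 (mod 299)
152^3 ≡ 53 (mod 299)
152^4 ≡ 282 (mod 299)
152^6 ≡ 118 (mod 299)
152^8 ≡ 289 (mod 299)
152^11 ≡ 68 (mod 299)
152^12 ≡ 170 (mod 299)
152^22 ≡ 139 (mod 299)
152^24 ≡ 196 (mod 299)
152^33 ≡ 183 (mod 299)
152^44 ≡ 185 (mod 299)
152^66 ≡ 1 (mod 299) ✓
Hence ord(152) = 66.

66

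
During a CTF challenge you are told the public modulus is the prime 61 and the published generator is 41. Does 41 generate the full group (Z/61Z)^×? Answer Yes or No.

φ(61) = 61 − 1 = 60 = 2^2 · 3 · 5.
Test 41^(60/q) mod 61 for each prime factor q of 60:
41^30 ≡ 1 (mod 61)  [q = 2: ≡ 1 ✗]
41^20 ≡ 1 (mod 61)  [q = 3: ≡ 1 ✗]
41^12 ≡ 34 (mod 61)  [q = 5: ≢ 1 ✓]
The check at q = 2 fails, so 41 generates a proper subgroup.

No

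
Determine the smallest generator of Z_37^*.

2

φ(37) = 37 − 1 = 36 = 2^2 · 3^2.
Test candidates g = 2, 3, … against the prime factors q ∈ {2, 3} of φ(37): g is a generator iff g^(36/q) ≢ 1 for every such q.
g = 2: 2^18 ≡ 36; 2^12 ≡ 26 — none is 1, so 2 is a primitive root.
So 2 is the smallest generator of (Z/37Z)^×.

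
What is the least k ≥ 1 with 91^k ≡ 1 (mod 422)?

210

The order of 91 must divide φ(422) = φ(2)·φ(211) = 1·210 = 210 = 2 · 3 · 5 · 7.
Divisors of 210: 1, 2, 3, 5, 6, 7, 10, 14, 15, 21, 30, 35, 42, 70, 105, 210.
Evaluate successive powers at the divisors of 210:
91^1 ≡ 91
91^2 ≡ 263
91^3 ≡ 301
91^5 ≡ 249
91^6 ≡ 293
91^7 ≡ 77
91^10 ≡ 389
91^14 ≡ 21
91^15 ≡ 223
91^21 ≡ 351
91^30 ≡ 355
91^35 ≡ 197
91^42 ≡ 399
91^70 ≡ 407
91^105 ≡ 421
91^210 ≡ 1
The smallest such exponent is 210, so the order of 91 is 210.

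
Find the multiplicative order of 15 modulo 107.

106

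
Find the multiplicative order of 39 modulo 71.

14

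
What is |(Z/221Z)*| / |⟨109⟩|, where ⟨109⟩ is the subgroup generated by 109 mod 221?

12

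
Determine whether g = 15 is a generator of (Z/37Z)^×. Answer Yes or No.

Yes

φ(37) = 37 − 1 = 36 = 2^2 · 3^2.
Test 15^(36/q) mod 37 for each prime factor q of 36:
15^18 ≡ 36 (mod 37)  [q = 2: ≢ 1 ✓]
15^12 ≡ 26 (mod 37)  [q = 3: ≢ 1 ✓]
None equal 1, so ord_37(15) = 36: 15 is a primitive root.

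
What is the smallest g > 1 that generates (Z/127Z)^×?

3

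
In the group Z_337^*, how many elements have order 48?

φ(337) = 337 − 1 = 336 = 2^4 · 3 · 7.
In a cyclic group of order 336, there are φ(d) elements of order d for each divisor d of 336, and zero for non-divisors.
48 = 2^4 · 3 divides 336, and φ(48) = 16.

16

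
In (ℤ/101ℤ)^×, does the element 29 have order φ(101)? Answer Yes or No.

φ(101) = 101 − 1 = 100 = 2^2 · 5^2.
An element g generates (Z/101Z)^× iff g^(100/q) ≢ 1 (mod 101) for each prime q ∈ {2, 5}.
29^50 ≡ 100 (mod 101)  [q = 2: ≢ 1 ✓]
29^20 ≡ 95 (mod 101)  [q = 5: ≢ 1 ✓]
None equal 1, so ord_101(29) = 100: 29 is a primitive root.

Yes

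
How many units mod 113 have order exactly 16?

8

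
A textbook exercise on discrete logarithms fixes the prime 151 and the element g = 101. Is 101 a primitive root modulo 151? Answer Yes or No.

No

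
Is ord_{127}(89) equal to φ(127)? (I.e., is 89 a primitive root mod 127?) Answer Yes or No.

No

φ(127) = 127 − 1 = 126 = 2 · 3^2 · 7.
It suffices to check that the order of 89 is not a proper divisor of 126: compute 89^(126/q) for q ∈ {2, 3, 7}.
89^63 ≡ 126 (mod 127)  [q = 2: ≢ 1 ✓]
89^42 ≡ 1 (mod 127)  [q = 3: ≡ 1 ✗]
89^18 ≡ 16 (mod 127)  [q = 7: ≢ 1 ✓]
89^42 ≡ 1 shows ord(89) | 42, strictly less than φ(127); not a primitive root.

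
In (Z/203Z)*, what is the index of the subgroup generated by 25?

8

Since 25 ∈ (Z/203Z)^×, its order divides φ(203) = φ(7·29) = (7−1)·(29−1) = 6·28 = 168 = 2^3 · 3 · 7.
Divisors of 168: 1, 2, 3, 4, 6, 7, 8, 12, 14, 21, 24, 28, 42, 56, 84, 168.
Evaluate successive powers at the divisors of 168:
25^1 ≡ 25 (mod 203)
25^2 ≡ 16 (mod 203)
25^3 ≡ 197 (mod 203)
25^4 ≡ 53 (mod 203)
25^6 ≡ 36 (mod 203)
25^7 ≡ 88 (mod 203)
25^8 ≡ 170 (mod 203)
25^12 ≡ 78 (mod 203)
25^14 ≡ 30 (mod 203)
25^21 ≡ 1 (mod 203) ✓
So ord_203(25) = 21, hence |⟨25⟩| = 21.
The index is φ(203) / ord(25) = 168 / 21 = 8.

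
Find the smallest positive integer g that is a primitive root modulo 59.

2

φ(59) = 59 − 1 = 58 = 2 · 29.
g is a primitive root iff g^(58/q) ≢ 1 (mod 59) for each prime q ∈ {2, 29}.
g = 2: 2^29 ≡ 58; 2^2 ≡ 4 — none is 1, so 2 is a primitive root.
So 2 is the smallest generator of (Z/59Z)^×.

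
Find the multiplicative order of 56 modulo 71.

By Lagrange's theorem, ord_71(56) divides φ(71) = 71 − 1 = 70 = 2 · 5 · 7.
Divisors of 70: 1, 2, 5, 7, 10, 14, 35, 70.
Check 56^d mod 71 for each divisor in increasing order:
56^1 ≡ 56 (mod 71)
56^2 ≡ 12 (mod 71)
56^5 ≡ 41 (mod 71)
56^7 ≡ 66 (mod 71)
56^10 ≡ 48 (mod 71)
56^14 ≡ 25 (mod 71)
56^35 ≡ 70 (mod 71)
56^70 ≡ 1 (mod 71) ✓
Therefore the multiplicative order of 56 modulo 71 is 70.

70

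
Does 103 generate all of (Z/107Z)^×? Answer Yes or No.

Yes

φ(107) = 107 − 1 = 106 = 2 · 53.
An element g generates (Z/107Z)^× iff g^(106/q) ≢ 1 (mod 107) for each prime q ∈ {2, 53}.
103^53 ≡ 106 (mod 107)  [q = 2: ≢ 1 ✓]
103^2 ≡ 16 (mod 107)  [q = 53: ≢ 1 ✓]
Every test exponent gives a nontrivial residue, hence 103 generates the full group.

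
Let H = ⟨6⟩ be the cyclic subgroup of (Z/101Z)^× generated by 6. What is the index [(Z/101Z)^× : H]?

Since 6 ∈ (Z/101Z)^×, its order divides φ(101) = 101 − 1 = 100 = 2^2 · 5^2.
Divisors of 100: 1, 2, 4, 5, 10, 20, 25, 50, 100.
Evaluate successive powers at the divisors of 100:
6^1 ≡ 6
6^2 ≡ 36
6^4 ≡ 84
6^5 ≡ 100
6^10 ≡ 1
Thus |⟨6⟩| = ord(6) = 10.
[(Z/101Z)^× : ⟨6⟩] = 100/10 = 10.

10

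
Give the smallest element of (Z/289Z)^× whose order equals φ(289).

3

φ(289) = φ(17^2) = 17·(17−1) = 272 = 2^4 · 17.
Test candidates g = 2, 3, … against the prime factors q ∈ {2, 17} of φ(289): g is a generator iff g^(272/q) ≢ 1 for every such q.
g = 2: 2^136 ≡ 1 — hits 1, so not a primitive root.
g = 3: 3^136 ≡ 288; 3^16 ≡ 171 — none is 1, so 3 is a primitive root.
Hence the least primitive root of 289 is 3.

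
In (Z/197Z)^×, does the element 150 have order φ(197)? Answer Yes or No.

No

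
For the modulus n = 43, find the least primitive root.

3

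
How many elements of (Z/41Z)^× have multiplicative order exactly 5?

φ(41) = 41 − 1 = 40 = 2^3 · 5.
In a cyclic group of order 40, there are φ(d) elements of order d for each divisor d of 40, and zero for non-divisors.
5 | 40, and φ(5) = 5 − 1 = 4.

4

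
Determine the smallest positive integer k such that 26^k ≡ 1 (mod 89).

By Lagrange's theorem, ord_89(26) divides φ(89) = 89 − 1 = 88 = 2^3 · 11.
Divisors of 88: 1, 2, 4, 8, 11, 22, 44, 88.
Evaluate successive powers at the divisors of 88:
26^1 ≡ 26
26^2 ≡ 53
26^4 ≡ 50
26^8 ≡ 8
26^11 ≡ 77
26^22 ≡ 55
26^44 ≡ 88
26^88 ≡ 1
The smallest such exponent is 88, so the order of 26 is 88.

88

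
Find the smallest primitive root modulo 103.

φ(103) = 103 − 1 = 102 = 2 · 3 · 17.
Test candidates g = 2, 3, … against the prime factors q ∈ {2, 3, 17} of φ(103): g is a generator iff g^(102/q) ≢ 1 for every such q.
g = 2: 2^51 ≡ 1 — hits 1, so not a primitive root.
g = 3: 3^51 ≡ 102; 3^34 ≡ 1 — hits 1, so not a primitive root.
g = 4: 4^51 ≡ 1 — hits 1, so not a primitive root.
g = 5: 5^51 ≡ 102; 5^34 ≡ 56; 5^6 ≡ 72 — none is 1, so 5 is a primitive root.
Hence the least primitive root of 103 is 5.

5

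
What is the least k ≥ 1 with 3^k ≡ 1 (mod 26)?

3

The order of 3 must divide φ(26) = φ(2)·φ(13) = 1·12 = 12 = 2^2 · 3.
Divisors of 12: 1, 2, 3, 4, 6, 12.
Test each divisor d:
3^1 ≡ 3 (mod 26)
3^2 ≡ 9 (mod 26)
3^3 ≡ 1 (mod 26) ✓
Therefore the multiplicative order of 3 modulo 26 is 3.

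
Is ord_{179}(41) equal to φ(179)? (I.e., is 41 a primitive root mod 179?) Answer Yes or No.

φ(179) = 179 − 1 = 178 = 2 · 89.
41 is a primitive root mod 179 iff 41^(φ(179)/q) ≢ 1 for every prime q | φ(179), i.e. q ∈ {2, 89}.
41^89 ≡ 178 (mod 179)  [q = 2: ≢ 1 ✓]
41^2 ≡ 70 (mod 179)  [q = 89: ≢ 1 ✓]
Every test exponent gives a nontrivial residue, hence 41 generates the full group.

Yes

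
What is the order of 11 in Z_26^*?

By Lagrange's theorem, ord_26(11) divides φ(26) = φ(2)·φ(13) = 1·12 = 12 = 2^2 · 3.
Divisors of 12: 1, 2, 3, 4, 6, 12.
Test each divisor d:
11^1 ≡ 11 (mod 26)
11^2 ≡ 17 (mod 26)
11^3 ≡ 5 (mod 26)
11^4 ≡ 3 (mod 26)
11^6 ≡ 25 (mod 26)
11^12 ≡ 1 (mod 26) ✓
Hence ord(11) = 12.

12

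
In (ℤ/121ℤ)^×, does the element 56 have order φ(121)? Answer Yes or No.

No

φ(121) = φ(11^2) = 11·(11−1) = 110 = 2 · 5 · 11.
It suffices to check that the order of 56 is not a proper divisor of 110: compute 56^(110/q) for q ∈ {2, 5, 11}.
56^55 ≡ 1 (mod 121)  [q = 2: ≡ 1 ✗]
56^22 ≡ 1 (mod 121)  [q = 5: ≡ 1 ✗]
56^10 ≡ 67 (mod 121)  [q = 11: ≢ 1 ✓]
Since 56^55 ≡ 1, the order of 56 divides 55 < 110, so 56 is not a primitive root.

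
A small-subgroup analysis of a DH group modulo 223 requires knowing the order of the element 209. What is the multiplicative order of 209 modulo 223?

ord(209) | φ(223) = 223 − 1 = 222 = 2 · 3 · 37.
Divisors of 222: 1, 2, 3, 6, 37, 74, 111, 222.
Check 209^d mod 223 for each divisor in increasing order:
209^1 ≡ 209
209^2 ≡ 196
209^3 ≡ 155
209^6 ≡ 164
209^37 ≡ 222
209^74 ≡ 1
Therefore the multiplicative order of 209 modulo 223 is 74.

74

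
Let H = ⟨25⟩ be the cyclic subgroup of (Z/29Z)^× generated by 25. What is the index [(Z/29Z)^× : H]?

4

The order of 25 must divide φ(29) = 29 − 1 = 28 = 2^2 · 7.
Divisors of 28: 1, 2, 4, 7, 14, 28.
Check 25^d mod 29 for each divisor in increasing order:
25^1 ≡ 25 (mod 29)
25^2 ≡ 16 (mod 29)
25^4 ≡ 24 (mod 29)
25^7 ≡ 1 (mod 29) ✓
The order of 25 is 7, so the subgroup it generates has 7 elements.
Index = |(Z/29Z)^×| / |⟨25⟩| = 28 / 7 = 4.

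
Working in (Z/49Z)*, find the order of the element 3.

The order of 3 must divide φ(49) = φ(7^2) = 7·(7−1) = 42 = 2 · 3 · 7.
Divisors of 42: 1, 2, 3, 6, 7, 14, 21, 42.
Compute 3^d (mod 49) for the divisors d until we hit 1:
3^1 ≡ 3 (mod 49)
3^2 ≡ 9 (mod 49)
3^3 ≡ 27 (mod 49)
3^6 ≡ 43 (mod 49)
3^7 ≡ 31 (mod 49)
3^14 ≡ 30 (mod 49)
3^21 ≡ 48 (mod 49)
3^42 ≡ 1 (mod 49) ✓
Hence ord(3) = 42.

42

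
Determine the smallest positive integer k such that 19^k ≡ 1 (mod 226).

By Lagrange's theorem, ord_226(19) divides φ(226) = φ(2)·φ(113) = 1·112 = 112 = 2^4 · 7.
Divisors of 112: 1, 2, 4, 7, 8, 14, 16, 28, 56, 112.
Check 19^d mod 226 for each divisor in increasing order:
19^1 ≡ 19
19^2 ≡ 135
19^4 ≡ 145
19^7 ≡ 155
19^8 ≡ 7
19^14 ≡ 69
19^16 ≡ 49
19^28 ≡ 15
19^56 ≡ 225
19^112 ≡ 1
The smallest such exponent is 112, so the order of 19 is 112.

112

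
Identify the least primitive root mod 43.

φ(43) = 43 − 1 = 42 = 2 · 3 · 7.
g is a primitive root iff g^(42/q) ≢ 1 (mod 43) for each prime q ∈ {2, 3, 7}.
g = 2: 2^21 ≡ 42; 2^14 ≡ 1 — hits 1, so not a primitive root.
g = 3: 3^21 ≡ 42; 3^14 ≡ 36; 3^6 ≡ 41 — none is 1, so 3 is a primitive root.
The smallest primitive root modulo 43 is 3.

3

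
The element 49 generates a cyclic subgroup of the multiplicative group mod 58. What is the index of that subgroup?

ord(49) | φ(58) = φ(2)·φ(29) = 1·28 = 28 = 2^2 · 7.
Divisors of 28: 1, 2, 4, 7, 14, 28.
Test each divisor d:
49^1 ≡ 49
49^2 ≡ 23
49^4 ≡ 7
49^7 ≡ 1
So ord_58(49) = 7, hence |⟨49⟩| = 7.
The index is φ(58) / ord(49) = 28 / 7 = 4.

4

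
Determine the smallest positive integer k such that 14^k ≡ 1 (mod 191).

38

ord(14) | φ(191) = 191 − 1 = 190 = 2 · 5 · 19.
Divisors of 190: 1, 2, 5, 10, 19, 38, 95, 190.
Test each divisor d:
14^1 ≡ 14 (mod 191)
14^2 ≡ 5 (mod 191)
14^5 ≡ 159 (mod 191)
14^10 ≡ 69 (mod 191)
14^19 ≡ 190 (mod 191)
14^38 ≡ 1 (mod 191) ✓
So ord_191(14) = 38.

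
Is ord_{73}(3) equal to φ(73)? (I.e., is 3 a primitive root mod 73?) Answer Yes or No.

No

φ(73) = 73 − 1 = 72 = 2^3 · 3^2.
Test 3^(72/q) mod 73 for each prime factor q of 72:
3^36 ≡ 1 (mod 73)  [q = 2: ≡ 1 ✗]
3^24 ≡ 1 (mod 73)  [q = 3: ≡ 1 ✗]
Since 3^36 ≡ 1, the order of 3 divides 36 < 72, so 3 is not a primitive root.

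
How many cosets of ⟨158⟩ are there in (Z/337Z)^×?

By Lagrange's theorem, ord_337(158) divides φ(337) = 337 − 1 = 336 = 2^4 · 3 · 7.
Divisors of 336: 1, 2, 3, 4, 6, 7, 8, 12, 14, 16, 21, 24, 28, 42, 48, 56, 84, 112, 168, 336.
Check 158^d mod 337 for each divisor in increasing order:
158^1 ≡ 158 (mod 337)
158^2 ≡ 26 (mod 337)
158^3 ≡ 64 (mod 337)
158^4 ≡ 2 (mod 337)
158^6 ≡ 52 (mod 337)
158^7 ≡ 128 (mod 337)
158^8 ≡ 4 (mod 337)
158^12 ≡ 8 (mod 337)
158^14 ≡ 208 (mod 337)
158^16 ≡ 16 (mod 337)
158^21 ≡ 1 (mod 337) ✓
So ord_337(158) = 21, hence |⟨158⟩| = 21.
Index = |(Z/337Z)^×| / |⟨158⟩| = 336 / 21 = 16.

16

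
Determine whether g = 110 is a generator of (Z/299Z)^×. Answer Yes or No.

No

299 = 13 · 23 is a product of two distinct odd primes, so (Z/299Z)^× ≅ (Z/13Z)^× × (Z/23Z)^× is not cyclic.
No primitive root modulo 299 exists; in particular 110 is not one.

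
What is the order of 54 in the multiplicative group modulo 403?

60

ord(54) | φ(403) = φ(13·31) = (13−1)·(31−1) = 12·30 = 360 = 2^3 · 3^2 · 5.
Divisors of 360: 1, 2, 3, 4, 5, 6, 8, 9, 10, 12, 15, 18, 20, 24, 30, 36, 40, 45, 60, 72, 90, 120, 180, 360.
Evaluate successive powers at the divisors of 360:
54^1 ≡ 54 (mod 403)
54^2 ≡ 95 (mod 403)
54^3 ≡ 294 (mod 403)
54^4 ≡ 159 (mod 403)
54^5 ≡ 123 (mod 403)
54^6 ≡ 194 (mod 403)
54^8 ≡ 295 (mod 403)
54^9 ≡ 213 (mod 403)
54^10 ≡ 218 (mod 403)
54^12 ≡ 157 (mod 403)
54^15 ≡ 216 (mod 403)
54^18 ≡ 233 (mod 403)
54^20 ≡ 373 (mod 403)
54^24 ≡ 66 (mod 403)
54^30 ≡ 311 (mod 403)
54^36 ≡ 287 (mod 403)
54^40 ≡ 94 (mod 403)
54^45 ≡ 278 (mod 403)
54^60 ≡ 1 (mod 403) ✓
So ord_403(54) = 60.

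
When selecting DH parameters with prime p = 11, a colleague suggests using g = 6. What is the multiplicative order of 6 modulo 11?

By Lagrange's theorem, ord_11(6) divides φ(11) = 11 − 1 = 10 = 2 · 5.
Divisors of 10: 1, 2, 5, 10.
Test each divisor d:
6^1 ≡ 6 (mod 11)
6^2 ≡ 3 (mod 11)
6^5 ≡ 10 (mod 11)
6^10 ≡ 1 (mod 11) ✓
The smallest such exponent is 10, so the order of 6 is 10.

10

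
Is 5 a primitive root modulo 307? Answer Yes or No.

φ(307) = 307 − 1 = 306 = 2 · 3^2 · 17.
It suffices to check that the order of 5 is not a proper divisor of 306: compute 5^(306/q) for q ∈ {2, 3, 17}.
5^153 ≡ 306 (mod 307)  [q = 2: ≢ 1 ✓]
5^102 ≡ 289 (mod 307)  [q = 3: ≢ 1 ✓]
5^18 ≡ 81 (mod 307)  [q = 17: ≢ 1 ✓]
None equal 1, so ord_307(5) = 306: 5 is a primitive root.

Yes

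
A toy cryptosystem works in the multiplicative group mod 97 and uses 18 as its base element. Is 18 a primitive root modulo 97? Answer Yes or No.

No

φ(97) = 97 − 1 = 96 = 2^5 · 3.
Test 18^(96/q) mod 97 for each prime factor q of 96:
18^48 ≡ 1 (mod 97)  [q = 2: ≡ 1 ✗]
18^32 ≡ 1 (mod 97)  [q = 3: ≡ 1 ✗]
18^48 ≡ 1 shows ord(18) | 48, strictly less than φ(97); not a primitive root.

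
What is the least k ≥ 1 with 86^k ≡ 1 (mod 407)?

45

Since 86 ∈ (Z/407Z)^×, its order divides φ(407) = φ(11·37) = (11−1)·(37−1) = 10·36 = 360 = 2^3 · 3^2 · 5.
Divisors of 360: 1, 2, 3, 4, 5, 6, 8, 9, 10, 12, 15, 18, 20, 24, 30, 36, 40, 45, 60, 72, 90, 120, 180, 360.
Evaluate successive powers at the divisors of 360:
86^1 ≡ 86 (mod 407)
86^2 ≡ 70 (mod 407)
86^3 ≡ 322 (mod 407)
86^4 ≡ 16 (mod 407)
86^5 ≡ 155 (mod 407)
86^6 ≡ 306 (mod 407)
86^8 ≡ 256 (mod 407)
86^9 ≡ 38 (mod 407)
86^10 ≡ 12 (mod 407)
86^12 ≡ 26 (mod 407)
86^15 ≡ 232 (mod 407)
86^18 ≡ 223 (mod 407)
86^20 ≡ 144 (mod 407)
86^24 ≡ 269 (mod 407)
86^30 ≡ 100 (mod 407)
86^36 ≡ 75 (mod 407)
86^40 ≡ 386 (mod 407)
86^45 ≡ 1 (mod 407) ✓
Therefore the multiplicative order of 86 modulo 407 is 45.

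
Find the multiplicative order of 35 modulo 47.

46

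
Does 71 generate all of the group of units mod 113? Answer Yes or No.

No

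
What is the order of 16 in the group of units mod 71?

35

By Lagrange's theorem, ord_71(16) divides φ(71) = 71 − 1 = 70 = 2 · 5 · 7.
Divisors of 70: 1, 2, 5, 7, 10, 14, 35, 70.
Evaluate successive powers at the divisors of 70:
16^1 ≡ 16 (mod 71)
16^2 ≡ 43 (mod 71)
16^5 ≡ 48 (mod 71)
16^7 ≡ 5 (mod 71)
16^10 ≡ 32 (mod 71)
16^14 ≡ 25 (mod 71)
16^35 ≡ 1 (mod 71) ✓
Hence ord(16) = 35.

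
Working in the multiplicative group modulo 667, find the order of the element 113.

308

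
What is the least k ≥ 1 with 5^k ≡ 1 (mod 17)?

The order of 5 must divide φ(17) = 17 − 1 = 16 = 2^4.
Divisors of 16: 1, 2, 4, 8, 16.
Test each divisor d:
5^1 ≡ 5 (mod 17)
5^2 ≡ 8 (mod 17)
5^4 ≡ 13 (mod 17)
5^8 ≡ 16 (mod 17)
5^16 ≡ 1 (mod 17) ✓
The smallest such exponent is 16, so the order of 5 is 16.

16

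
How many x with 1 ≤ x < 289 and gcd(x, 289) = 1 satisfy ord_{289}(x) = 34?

φ(289) = φ(17^2) = 17·(17−1) = 272 = 2^4 · 17.
Since (Z/289Z)^× is cyclic of order 272, the number of elements of order d is φ(d) when d | 272 and 0 otherwise.
34 = 2 · 17 divides 272, and φ(34) = 16.

16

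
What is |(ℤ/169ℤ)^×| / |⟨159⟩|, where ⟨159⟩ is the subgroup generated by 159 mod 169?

4

By Lagrange's theorem, ord_169(159) divides φ(169) = φ(13^2) = 13·(13−1) = 156 = 2^2 · 3 · 13.
Divisors of 156: 1, 2, 3, 4, 6, 12, 13, 26, 39, 52, 78, 156.
Test each divisor d:
159^1 ≡ 159
159^2 ≡ 100
159^3 ≡ 14
159^4 ≡ 29
159^6 ≡ 27
159^12 ≡ 53
159^13 ≡ 146
159^26 ≡ 22
159^39 ≡ 1
So ord_169(159) = 39, hence |⟨159⟩| = 39.
The index is φ(169) / ord(159) = 156 / 39 = 4.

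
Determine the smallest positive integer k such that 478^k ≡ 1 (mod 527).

120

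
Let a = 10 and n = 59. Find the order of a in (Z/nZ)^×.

ord(10) | φ(59) = 59 − 1 = 58 = 2 · 29.
Divisors of 58: 1, 2, 29, 58.
Check 10^d mod 59 for each divisor in increasing order:
10^1 ≡ 10
10^2 ≡ 41
10^29 ≡ 58
10^58 ≡ 1
So ord_59(10) = 58.

58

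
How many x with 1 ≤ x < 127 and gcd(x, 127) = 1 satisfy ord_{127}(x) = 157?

0

φ(127) = 127 − 1 = 126 = 2 · 3^2 · 7.
Since (Z/127Z)^× is cyclic of order 126, the number of elements of order d is φ(d) when d | 126 and 0 otherwise.
157 does not divide 126, so no element of (Z/127Z)^× has order 157.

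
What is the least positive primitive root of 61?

2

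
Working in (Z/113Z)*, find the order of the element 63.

56

ord(63) | φ(113) = 113 − 1 = 112 = 2^4 · 7.
Divisors of 112: 1, 2, 4, 7, 8, 14, 16, 28, 56, 112.
Compute 63^d (mod 113) for the divisors d until we hit 1:
63^1 ≡ 63
63^2 ≡ 14
63^4 ≡ 83
63^7 ≡ 95
63^8 ≡ 109
63^14 ≡ 98
63^16 ≡ 16
63^28 ≡ 112
63^56 ≡ 1
Therefore the multiplicative order of 63 modulo 113 is 56.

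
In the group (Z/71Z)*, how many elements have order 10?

φ(71) = 71 − 1 = 70 = 2 · 5 · 7.
Since (Z/71Z)^× is cyclic of order 70, the number of elements of order d is φ(d) when d | 70 and 0 otherwise.
10 = 2 · 5 divides 70, and φ(10) = 4.

4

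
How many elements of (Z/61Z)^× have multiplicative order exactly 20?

φ(61) = 61 − 1 = 60 = 2^2 · 3 · 5.
In a cyclic group of order 60, there are φ(d) elements of order d for each divisor d of 60, and zero for non-divisors.
20 = 2^2 · 5 divides 60, and φ(20) = 8.

8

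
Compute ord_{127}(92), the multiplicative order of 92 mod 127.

126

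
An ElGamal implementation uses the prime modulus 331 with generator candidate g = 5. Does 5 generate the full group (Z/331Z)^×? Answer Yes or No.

No

φ(331) = 331 − 1 = 330 = 2 · 3 · 5 · 11.
It suffices to check that the order of 5 is not a proper divisor of 330: compute 5^(330/q) for q ∈ {2, 3, 5, 11}.
5^165 ≡ 1 (mod 331)  [q = 2: ≡ 1 ✗]
5^110 ≡ 31 (mod 331)  [q = 3: ≢ 1 ✓]
5^66 ≡ 64 (mod 331)  [q = 5: ≢ 1 ✓]
5^30 ≡ 180 (mod 331)  [q = 11: ≢ 1 ✓]
Since 5^165 ≡ 1, the order of 5 divides 165 < 330, so 5 is not a primitive root.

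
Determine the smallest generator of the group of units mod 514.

3

φ(514) = φ(2)·φ(257) = 1·256 = 256 = 2^8.
Test candidates g = 2, 3, … against the prime factors q ∈ {2} of φ(514): g is a generator iff g^(256/q) ≢ 1 for every such q.
g = 2: gcd(2, 514) = 2 > 1, not a unit — skip.
g = 3: 3^128 ≡ 513 — none is 1, so 3 is a primitive root.
The smallest primitive root modulo 514 is 3.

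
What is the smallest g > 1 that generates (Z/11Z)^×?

φ(11) = 11 − 1 = 10 = 2 · 5.
Test candidates g = 2, 3, … against the prime factors q ∈ {2, 5} of φ(11): g is a generator iff g^(10/q) ≢ 1 for every such q.
g = 2: 2^5 ≡ 10; 2^2 ≡ 4 — none is 1, so 2 is a primitive root.
So 2 is the smallest generator of (Z/11Z)^×.

2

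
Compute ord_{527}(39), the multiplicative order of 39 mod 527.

The order of 39 must divide φ(527) = φ(17·31) = (17−1)·(31−1) = 16·30 = 480 = 2^5 · 3 · 5.
Divisors of 480: 1, 2, 3, 4, 5, 6, 8, 10, 12, 15, 16, 20, 24, 30, 32, 40, 48, 60, 80, 96, 120, 160, 240, 480.
Compute 39^d (mod 527) for the divisors d until we hit 1:
39^1 ≡ 39 (mod 527)
39^2 ≡ 467 (mod 527)
39^3 ≡ 295 (mod 527)
39^4 ≡ 438 (mod 527)
39^5 ≡ 218 (mod 527)
39^6 ≡ 70 (mod 527)
39^8 ≡ 16 (mod 527)
39^10 ≡ 94 (mod 527)
39^12 ≡ 157 (mod 527)
39^15 ≡ 466 (mod 527)
39^16 ≡ 256 (mod 527)
39^20 ≡ 404 (mod 527)
39^24 ≡ 407 (mod 527)
39^30 ≡ 32 (mod 527)
39^32 ≡ 188 (mod 527)
39^40 ≡ 373 (mod 527)
39^48 ≡ 171 (mod 527)
39^60 ≡ 497 (mod 527)
39^80 ≡ 1 (mod 527) ✓
Therefore the multiplicative order of 39 modulo 527 is 80.

80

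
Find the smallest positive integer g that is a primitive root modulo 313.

10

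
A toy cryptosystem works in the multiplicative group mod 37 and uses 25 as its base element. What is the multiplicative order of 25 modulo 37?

The order of 25 must divide φ(37) = 37 − 1 = 36 = 2^2 · 3^2.
Divisors of 36: 1, 2, 3, 4, 6, 9, 12, 18, 36.
Evaluate successive powers at the divisors of 36:
25^1 ≡ 25 (mod 37)
25^2 ≡ 33 (mod 37)
25^3 ≡ 11 (mod 37)
25^4 ≡ 16 (mod 37)
25^6 ≡ 10 (mod 37)
25^9 ≡ 36 (mod 37)
25^12 ≡ 26 (mod 37)
25^18 ≡ 1 (mod 37) ✓
The smallest such exponent is 18, so the order of 25 is 18.

18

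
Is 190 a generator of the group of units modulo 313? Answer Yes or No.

φ(313) = 313 − 1 = 312 = 2^3 · 3 · 13.
Test 190^(312/q) mod 313 for each prime factor q of 312:
190^156 ≡ 312 (mod 313)  [q = 2: ≢ 1 ✓]
190^104 ≡ 214 (mod 313)  [q = 3: ≢ 1 ✓]
190^24 ≡ 113 (mod 313)  [q = 13: ≢ 1 ✓]
Every test exponent gives a nontrivial residue, hence 190 generates the full group.

Yes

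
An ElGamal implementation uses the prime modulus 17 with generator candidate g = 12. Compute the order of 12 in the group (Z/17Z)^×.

By Lagrange's theorem, ord_17(12) divides φ(17) = 17 − 1 = 16 = 2^4.
Divisors of 16: 1, 2, 4, 8, 16.
Test each divisor d:
12^1 ≡ 12 (mod 17)
12^2 ≡ 8 (mod 17)
12^4 ≡ 13 (mod 17)
12^8 ≡ 16 (mod 17)
12^16 ≡ 1 (mod 17) ✓
Hence ord(12) = 16.

16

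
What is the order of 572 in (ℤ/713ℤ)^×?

330

By Lagrange's theorem, ord_713(572) divides φ(713) = φ(23·31) = (23−1)·(31−1) = 22·30 = 660 = 2^2 · 3 · 5 · 11.
Divisors of 660: 1, 2, 3, 4, 5, 6, 10, 11, 12, 15, 20, 22, 30, 33, 44, 55, 60, 66, 110, 132, 165, 220, 330, 660.
Evaluate successive powers at the divisors of 660:
572^1 ≡ 572
572^2 ≡ 630
572^3 ≡ 295
572^4 ≡ 472
572^5 ≡ 470
572^6 ≡ 39
572^10 ≡ 583
572^11 ≡ 505
572^12 ≡ 95
572^15 ≡ 218
572^20 ≡ 501
572^22 ≡ 484
572^30 ≡ 466
572^33 ≡ 574
572^44 ≡ 392
572^55 ≡ 459
572^60 ≡ 404
572^66 ≡ 70
572^110 ≡ 346
572^132 ≡ 622
572^165 ≡ 528
572^220 ≡ 645
572^330 ≡ 1
The smallest such exponent is 330, so the order of 572 is 330.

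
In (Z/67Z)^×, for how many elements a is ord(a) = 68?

0

φ(67) = 67 − 1 = 66 = 2 · 3 · 11.
In a cyclic group of order 66, there are φ(d) elements of order d for each divisor d of 66, and zero for non-divisors.
Here 66 is not a multiple of 68, so there are no elements of order 68.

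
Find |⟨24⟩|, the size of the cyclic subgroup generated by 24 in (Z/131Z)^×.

Since 24 ∈ (Z/131Z)^×, its order divides φ(131) = 131 − 1 = 130 = 2 · 5 · 13.
Divisors of 130: 1, 2, 5, 10, 13, 26, 65, 130.
Evaluate successive powers at the divisors of 130:
24^1 ≡ 24 (mod 131)
24^2 ≡ 52 (mod 131)
24^5 ≡ 51 (mod 131)
24^10 ≡ 112 (mod 131)
24^13 ≡ 130 (mod 131)
24^26 ≡ 1 (mod 131) ✓
Therefore the multiplicative order of 24 modulo 131 is 26.

26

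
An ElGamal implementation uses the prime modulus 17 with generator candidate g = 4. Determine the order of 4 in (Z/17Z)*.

Since 4 ∈ (Z/17Z)^×, its order divides φ(17) = 17 − 1 = 16 = 2^4.
Divisors of 16: 1, 2, 4, 8, 16.
Check 4^d mod 17 for each divisor in increasing order:
4^1 ≡ 4 (mod 17)
4^2 ≡ 16 (mod 17)
4^4 ≡ 1 (mod 17) ✓
So ord_17(4) = 4.

4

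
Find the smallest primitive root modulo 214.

5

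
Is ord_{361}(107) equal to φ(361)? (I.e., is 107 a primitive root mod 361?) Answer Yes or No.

No

φ(361) = φ(19^2) = 19·(19−1) = 342 = 2 · 3^2 · 19.
An element g generates (Z/361Z)^× iff g^(342/q) ≢ 1 (mod 361) for each prime q ∈ {2, 3, 19}.
107^171 ≡ 360 (mod 361)  [q = 2: ≢ 1 ✓]
107^114 ≡ 1 (mod 361)  [q = 3: ≡ 1 ✗]
107^18 ≡ 58 (mod 361)  [q = 19: ≢ 1 ✓]
Since 107^114 ≡ 1, the order of 107 divides 114 < 342, so 107 is not a primitive root.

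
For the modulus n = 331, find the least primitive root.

φ(331) = 331 − 1 = 330 = 2 · 3 · 5 · 11.
g is a primitive root iff g^(330/q) ≢ 1 (mod 331) for each prime q ∈ {2, 3, 5, 11}.
g = 2: 2^165 ≡ 330; 2^110 ≡ 299; 2^66 ≡ 64; 2^30 ≡ 1 — hits 1, so not a primitive root.
g = 3: 3^165 ≡ 330; 3^110 ≡ 299; 3^66 ≡ 64; 3^30 ≡ 270 — none is 1, so 3 is a primitive root.
So 3 is the smallest generator of (Z/331Z)^×.

3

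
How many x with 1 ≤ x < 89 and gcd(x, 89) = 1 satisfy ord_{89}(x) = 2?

φ(89) = 89 − 1 = 88 = 2^3 · 11.
Since (Z/89Z)^× is cyclic of order 88, the number of elements of order d is φ(d) when d | 88 and 0 otherwise.
2 | 88, and φ(2) = 2 − 1 = 1.

1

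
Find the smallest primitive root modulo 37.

2

φ(37) = 37 − 1 = 36 = 2^2 · 3^2.
g is a primitive root iff g^(36/q) ≢ 1 (mod 37) for each prime q ∈ {2, 3}.
g = 2: 2^18 ≡ 36; 2^12 ≡ 26 — none is 1, so 2 is a primitive root.
Hence the least primitive root of 37 is 2.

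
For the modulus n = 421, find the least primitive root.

2

φ(421) = 421 − 1 = 420 = 2^2 · 3 · 5 · 7.
Test candidates g = 2, 3, … against the prime factors q ∈ {2, 3, 5, 7} of φ(421): g is a generator iff g^(420/q) ≢ 1 for every such q.
g = 2: 2^210 ≡ 420; 2^140 ≡ 400; 2^84 ≡ 279; 2^60 ≡ 370 — none is 1, so 2 is a primitive root.
So 2 is the smallest generator of (Z/421Z)^×.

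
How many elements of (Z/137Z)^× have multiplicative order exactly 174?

0

φ(137) = 137 − 1 = 136 = 2^3 · 17.
(Z/137Z)^× is cyclic (|G| = 136); a cyclic group of order m has exactly φ(d) elements of each order d | m, and none otherwise.
Here 136 is not a multiple of 174, so there are no elements of order 174.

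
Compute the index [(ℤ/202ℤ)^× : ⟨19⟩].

4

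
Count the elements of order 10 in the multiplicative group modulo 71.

φ(71) = 71 − 1 = 70 = 2 · 5 · 7.
Since (Z/71Z)^× is cyclic of order 70, the number of elements of order d is φ(d) when d | 70 and 0 otherwise.
10 = 2 · 5 divides 70, and φ(10) = 4.

4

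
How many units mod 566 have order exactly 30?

0

φ(566) = φ(2)·φ(283) = 1·282 = 282 = 2 · 3 · 47.
(Z/566Z)^× is cyclic (|G| = 282); a cyclic group of order m has exactly φ(d) elements of each order d | m, and none otherwise.
Here 282 is not a multiple of 30, so there are no elements of order 30.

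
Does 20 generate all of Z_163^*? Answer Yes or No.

φ(163) = 163 − 1 = 162 = 2 · 3^4.
It suffices to check that the order of 20 is not a proper divisor of 162: compute 20^(162/q) for q ∈ {2, 3}.
20^81 ≡ 162 (mod 163)  [q = 2: ≢ 1 ✓]
20^54 ≡ 58 (mod 163)  [q = 3: ≢ 1 ✓]
None equal 1, so ord_163(20) = 162: 20 is a primitive root.

Yes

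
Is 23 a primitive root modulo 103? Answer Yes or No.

φ(103) = 103 − 1 = 102 = 2 · 3 · 17.
An element g generates (Z/103Z)^× iff g^(102/q) ≢ 1 (mod 103) for each prime q ∈ {2, 3, 17}.
23^51 ≡ 1 (mod 103)  [q = 2: ≡ 1 ✗]
23^34 ≡ 1 (mod 103)  [q = 3: ≡ 1 ✗]
23^6 ≡ 66 (mod 103)  [q = 17: ≢ 1 ✓]
23^51 ≡ 1 shows ord(23) | 51, strictly less than φ(103); not a primitive root.

No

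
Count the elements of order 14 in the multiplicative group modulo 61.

0

φ(61) = 61 − 1 = 60 = 2^2 · 3 · 5.
In a cyclic group of order 60, there are φ(d) elements of order d for each divisor d of 60, and zero for non-divisors.
14 does not divide 60, so no element of (Z/61Z)^× has order 14.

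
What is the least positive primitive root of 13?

2

φ(13) = 13 − 1 = 12 = 2^2 · 3.
Test candidates g = 2, 3, … against the prime factors q ∈ {2, 3} of φ(13): g is a generator iff g^(12/q) ≢ 1 for every such q.
g = 2: 2^6 ≡ 12; 2^4 ≡ 3 — none is 1, so 2 is a primitive root.
So 2 is the smallest generator of (Z/13Z)^×.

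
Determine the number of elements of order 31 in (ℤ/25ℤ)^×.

0

φ(25) = φ(5^2) = 5·(5−1) = 20 = 2^2 · 5.
In a cyclic group of order 20, there are φ(d) elements of order d for each divisor d of 20, and zero for non-divisors.
Here 20 is not a multiple of 31, so there are no elements of order 31.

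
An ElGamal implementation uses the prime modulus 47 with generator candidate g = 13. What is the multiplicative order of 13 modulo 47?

46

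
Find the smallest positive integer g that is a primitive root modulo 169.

2

φ(169) = φ(13^2) = 13·(13−1) = 156 = 2^2 · 3 · 13.
Test candidates g = 2, 3, … against the prime factors q ∈ {2, 3, 13} of φ(169): g is a generator iff g^(156/q) ≢ 1 for every such q.
g = 2: 2^78 ≡ 168; 2^52 ≡ 146; 2^12 ≡ 40 — none is 1, so 2 is a primitive root.
So 2 is the smallest generator of (Z/169Z)^×.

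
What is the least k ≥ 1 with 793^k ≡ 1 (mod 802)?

200

ord(793) | φ(802) = φ(2)·φ(401) = 1·400 = 400 = 2^4 · 5^2.
Divisors of 400: 1, 2, 4, 5, 8, 10, 16, 20, 25, 40, 50, 80, 100, 200, 400.
Test each divisor d:
793^1 ≡ 793 (mod 802)
793^2 ≡ 81 (mod 802)
793^4 ≡ 145 (mod 802)
793^5 ≡ 299 (mod 802)
793^8 ≡ 173 (mod 802)
793^10 ≡ 379 (mod 802)
793^16 ≡ 255 (mod 802)
793^20 ≡ 83 (mod 802)
793^25 ≡ 757 (mod 802)
793^40 ≡ 473 (mod 802)
793^50 ≡ 421 (mod 802)
793^80 ≡ 773 (mod 802)
793^100 ≡ 801 (mod 802)
793^200 ≡ 1 (mod 802) ✓
Therefore the multiplicative order of 793 modulo 802 is 200.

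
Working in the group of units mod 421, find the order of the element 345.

420

The order of 345 must divide φ(421) = 421 − 1 = 420 = 2^2 · 3 · 5 · 7.
Divisors of 420: 1, 2, 3, 4, 5, 6, 7, 10, 12, 14, 15, 20, 21, 28, 30, 35, 42, 60, 70, 84, 105, 140, 210, 420.
Test each divisor d:
345^1 ≡ 345 (mod 421)
345^2 ≡ 303 (mod 421)
345^3 ≡ 127 (mod 421)
345^4 ≡ 31 (mod 421)
345^5 ≡ 170 (mod 421)
345^6 ≡ 131 (mod 421)
345^7 ≡ 148 (mod 421)
345^10 ≡ 272 (mod 421)
345^12 ≡ 321 (mod 421)
345^14 ≡ 12 (mod 421)
345^15 ≡ 351 (mod 421)
345^20 ≡ 309 (mod 421)
345^21 ≡ 92 (mod 421)
345^28 ≡ 144 (mod 421)
345^30 ≡ 269 (mod 421)
345^35 ≡ 262 (mod 421)
345^42 ≡ 44 (mod 421)
345^60 ≡ 370 (mod 421)
345^70 ≡ 21 (mod 421)
345^84 ≡ 252 (mod 421)
345^105 ≡ 29 (mod 421)
345^140 ≡ 20 (mod 421)
345^210 ≡ 420 (mod 421)
345^420 ≡ 1 (mod 421) ✓
So ord_421(345) = 420.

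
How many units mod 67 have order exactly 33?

φ(67) = 67 − 1 = 66 = 2 · 3 · 11.
Since (Z/67Z)^× is cyclic of order 66, the number of elements of order d is φ(d) when d | 66 and 0 otherwise.
33 = 3 · 11 divides 66, and φ(33) = 20.

20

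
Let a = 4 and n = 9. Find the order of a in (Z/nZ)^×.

The order of 4 must divide φ(9) = φ(3^2) = 3·(3−1) = 6 = 2 · 3.
Divisors of 6: 1, 2, 3, 6.
Compute 4^d (mod 9) for the divisors d until we hit 1:
4^1 ≡ 4 (mod 9)
4^2 ≡ 7 (mod 9)
4^3 ≡ 1 (mod 9) ✓
So ord_9(4) = 3.

3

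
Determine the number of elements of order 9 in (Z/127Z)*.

φ(127) = 127 − 1 = 126 = 2 · 3^2 · 7.
In a cyclic group of order 126, there are φ(d) elements of order d for each divisor d of 126, and zero for non-divisors.
9 = 3^2 divides 126, and φ(9) = 6.

6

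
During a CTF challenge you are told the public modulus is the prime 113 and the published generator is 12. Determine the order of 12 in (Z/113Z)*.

By Lagrange's theorem, ord_113(12) divides φ(113) = 113 − 1 = 112 = 2^4 · 7.
Divisors of 112: 1, 2, 4, 7, 8, 14, 16, 28, 56, 112.
Check 12^d mod 113 for each divisor in increasing order:
12^1 ≡ 12 (mod 113)
12^2 ≡ 31 (mod 113)
12^4 ≡ 57 (mod 113)
12^7 ≡ 73 (mod 113)
12^8 ≡ 85 (mod 113)
12^14 ≡ 18 (mod 113)
12^16 ≡ 106 (mod 113)
12^28 ≡ 98 (mod 113)
12^56 ≡ 112 (mod 113)
12^112 ≡ 1 (mod 113) ✓
Therefore the multiplicative order of 12 modulo 113 is 112.

112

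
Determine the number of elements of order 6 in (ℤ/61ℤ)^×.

2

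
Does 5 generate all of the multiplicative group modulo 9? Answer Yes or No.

Yes

φ(9) = φ(3^2) = 3·(3−1) = 6 = 2 · 3.
It suffices to check that the order of 5 is not a proper divisor of 6: compute 5^(6/q) for q ∈ {2, 3}.
5^3 ≡ 8 (mod 9)  [q = 2: ≢ 1 ✓]
5^2 ≡ 7 (mod 9)  [q = 3: ≢ 1 ✓]
None equal 1, so ord_9(5) = 6: 5 is a primitive root.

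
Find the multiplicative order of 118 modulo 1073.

252

By Lagrange's theorem, ord_1073(118) divides φ(1073) = φ(29·37) = (29−1)·(37−1) = 28·36 = 1008 = 2^4 · 3^2 · 7.
Divisors of 1008: 1, 2, 3, 4, 6, 7, 8, 9, 12, 14, 16, 18, 21, 24, 28, 36, 42, 48, 56, 63, 72, 84, 112, 126, 144, 168, 252, 336, 504, 1008.
Evaluate successive powers at the divisors of 1008:
118^1 ≡ 118
118^2 ≡ 1048
118^3 ≡ 269
118^4 ≡ 625
118^6 ≡ 470
118^7 ≡ 737
118^8 ≡ 53
118^9 ≡ 889
118^12 ≡ 935
118^14 ≡ 231
118^16 ≡ 663
118^18 ≡ 593
118^21 ≡ 713
118^24 ≡ 803
118^28 ≡ 784
118^36 ≡ 778
118^42 ≡ 840
118^48 ≡ 1009
118^56 ≡ 900
118^63 ≡ 186
118^72 ≡ 112
118^84 ≡ 639
118^112 ≡ 958
118^126 ≡ 260
118^144 ≡ 741
118^168 ≡ 581
118^252 ≡ 1
Hence ord(118) = 252.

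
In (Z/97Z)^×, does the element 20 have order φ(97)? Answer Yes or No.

No

φ(97) = 97 − 1 = 96 = 2^5 · 3.
An element g generates (Z/97Z)^× iff g^(96/q) ≢ 1 (mod 97) for each prime q ∈ {2, 3}.
20^48 ≡ 96 (mod 97)  [q = 2: ≢ 1 ✓]
20^32 ≡ 1 (mod 97)  [q = 3: ≡ 1 ✗]
20^32 ≡ 1 shows ord(20) | 32, strictly less than φ(97); not a primitive root.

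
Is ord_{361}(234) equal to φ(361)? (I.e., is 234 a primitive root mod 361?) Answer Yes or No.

No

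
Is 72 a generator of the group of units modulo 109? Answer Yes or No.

φ(109) = 109 − 1 = 108 = 2^2 · 3^3.
72 is a primitive root mod 109 iff 72^(φ(109)/q) ≢ 1 for every prime q | φ(109), i.e. q ∈ {2, 3}.
72^54 ≡ 108 (mod 109)  [q = 2: ≢ 1 ✓]
72^36 ≡ 45 (mod 109)  [q = 3: ≢ 1 ✓]
All checks pass, so 72 has order 108 and is a primitive root modulo 109.

Yes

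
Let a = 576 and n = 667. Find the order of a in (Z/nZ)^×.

Since 576 ∈ (Z/667Z)^×, its order divides φ(667) = φ(23·29) = (23−1)·(29−1) = 22·28 = 616 = 2^3 · 7 · 11.
Divisors of 616: 1, 2, 4, 7, 8, 11, 14, 22, 28, 44, 56, 77, 88, 154, 308, 616.
Evaluate successive powers at the divisors of 616:
576^1 ≡ 576
576^2 ≡ 277
576^4 ≡ 24
576^7 ≡ 1
The smallest such exponent is 7, so the order of 576 is 7.

7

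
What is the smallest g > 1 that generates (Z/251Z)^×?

6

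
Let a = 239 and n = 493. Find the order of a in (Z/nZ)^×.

The order of 239 must divide φ(493) = φ(17·29) = (17−1)·(29−1) = 16·28 = 448 = 2^6 · 7.
Divisors of 448: 1, 2, 4, 7, 8, 14, 16, 28, 32, 56, 64, 112, 224, 448.
Evaluate successive powers at the divisors of 448:
239^1 ≡ 239
239^2 ≡ 426
239^4 ≡ 52
239^7 ≡ 1
Therefore the multiplicative order of 239 modulo 493 is 7.

7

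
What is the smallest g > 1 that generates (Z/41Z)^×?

6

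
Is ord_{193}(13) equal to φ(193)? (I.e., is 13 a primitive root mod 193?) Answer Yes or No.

No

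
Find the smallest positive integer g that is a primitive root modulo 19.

2

φ(19) = 19 − 1 = 18 = 2 · 3^2.
g is a primitive root iff g^(18/q) ≢ 1 (mod 19) for each prime q ∈ {2, 3}.
g = 2: 2^9 ≡ 18; 2^6 ≡ 7 — none is 1, so 2 is a primitive root.
The smallest primitive root modulo 19 is 2.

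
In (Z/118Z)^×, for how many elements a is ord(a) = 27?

0

φ(118) = φ(2)·φ(59) = 1·58 = 58 = 2 · 29.
In a cyclic group of order 58, there are φ(d) elements of order d for each divisor d of 58, and zero for non-divisors.
Since 27 ∤ 58, the count is 0.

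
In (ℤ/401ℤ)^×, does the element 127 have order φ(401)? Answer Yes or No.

Yes

φ(401) = 401 − 1 = 400 = 2^4 · 5^2.
Test 127^(400/q) mod 401 for each prime factor q of 400:
127^200 ≡ 400 (mod 401)  [q = 2: ≢ 1 ✓]
127^80 ≡ 39 (mod 401)  [q = 5: ≢ 1 ✓]
All checks pass, so 127 has order 400 and is a primitive root modulo 401.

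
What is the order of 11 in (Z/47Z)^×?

Since 11 ∈ (Z/47Z)^×, its order divides φ(47) = 47 − 1 = 46 = 2 · 23.
Divisors of 46: 1, 2, 23, 46.
Compute 11^d (mod 47) for the divisors d until we hit 1:
11^1 ≡ 11 (mod 47)
11^2 ≡ 27 (mod 47)
11^23 ≡ 46 (mod 47)
11^46 ≡ 1 (mod 47) ✓
Hence ord(11) = 46.

46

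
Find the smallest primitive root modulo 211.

2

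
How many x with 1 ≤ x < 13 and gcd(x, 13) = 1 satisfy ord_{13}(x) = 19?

φ(13) = 13 − 1 = 12 = 2^2 · 3.
Since (Z/13Z)^× is cyclic of order 12, the number of elements of order d is φ(d) when d | 12 and 0 otherwise.
Here 12 is not a multiple of 19, so there are no elements of order 19.

0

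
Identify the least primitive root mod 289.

3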